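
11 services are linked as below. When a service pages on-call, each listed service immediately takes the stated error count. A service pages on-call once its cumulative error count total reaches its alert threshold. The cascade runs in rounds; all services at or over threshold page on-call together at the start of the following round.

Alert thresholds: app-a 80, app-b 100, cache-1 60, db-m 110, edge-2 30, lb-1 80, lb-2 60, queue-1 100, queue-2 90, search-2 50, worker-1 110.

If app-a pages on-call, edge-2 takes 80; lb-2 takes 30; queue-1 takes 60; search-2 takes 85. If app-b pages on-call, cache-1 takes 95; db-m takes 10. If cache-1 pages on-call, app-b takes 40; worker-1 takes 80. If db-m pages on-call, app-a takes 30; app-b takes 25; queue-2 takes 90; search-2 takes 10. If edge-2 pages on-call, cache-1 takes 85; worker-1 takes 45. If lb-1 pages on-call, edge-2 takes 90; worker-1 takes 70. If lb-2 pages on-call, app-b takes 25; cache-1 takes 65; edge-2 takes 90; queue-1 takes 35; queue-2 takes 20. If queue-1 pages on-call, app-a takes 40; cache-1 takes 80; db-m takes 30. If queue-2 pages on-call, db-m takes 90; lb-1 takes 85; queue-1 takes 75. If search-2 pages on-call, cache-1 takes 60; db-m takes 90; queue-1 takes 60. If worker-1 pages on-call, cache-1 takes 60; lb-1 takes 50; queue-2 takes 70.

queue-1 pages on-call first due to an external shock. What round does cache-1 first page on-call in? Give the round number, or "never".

2

Round 1 — queue-1 pages on-call (initial).
  app-a: +40 → 40 < 80
  cache-1: +80 → 80 ≥ 60
  db-m: +30 → 30 < 110
Round 2 — cache-1 pages on-call.
  app-b: +40 → 40 < 100
  worker-1: +80 → 80 < 110
No further pages.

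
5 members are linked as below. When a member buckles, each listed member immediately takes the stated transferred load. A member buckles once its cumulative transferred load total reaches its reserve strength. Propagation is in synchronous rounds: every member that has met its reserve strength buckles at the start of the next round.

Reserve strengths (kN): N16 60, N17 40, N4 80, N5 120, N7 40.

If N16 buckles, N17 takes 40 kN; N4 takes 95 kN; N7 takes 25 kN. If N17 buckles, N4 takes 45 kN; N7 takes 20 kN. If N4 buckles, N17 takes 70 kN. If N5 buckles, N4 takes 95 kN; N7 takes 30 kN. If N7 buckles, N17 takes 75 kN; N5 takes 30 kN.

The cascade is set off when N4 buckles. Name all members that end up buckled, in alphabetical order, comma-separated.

Round 1 — N4 buckles (initial).
  N17: +70 → 70 ≥ 40
Round 2 — N17 buckles.
  N7: +20 → 20 < 40
No further bucklings.

N17, N4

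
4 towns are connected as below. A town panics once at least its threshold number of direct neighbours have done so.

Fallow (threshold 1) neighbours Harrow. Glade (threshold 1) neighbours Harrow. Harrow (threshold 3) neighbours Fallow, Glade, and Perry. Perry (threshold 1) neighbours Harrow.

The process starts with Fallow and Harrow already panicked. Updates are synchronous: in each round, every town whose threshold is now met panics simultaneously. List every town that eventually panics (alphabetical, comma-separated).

Fallow, Glade, Harrow, Perry

Round 1 — Fallow, Harrow panic (initial).
Round 2 — checking thresholds:
  Glade: 1 of 1 neighbours ≥ 1, panics.
  Perry: 1 of 1 neighbours ≥ 1, panics.
Round 3 — no new panics; cascade stops.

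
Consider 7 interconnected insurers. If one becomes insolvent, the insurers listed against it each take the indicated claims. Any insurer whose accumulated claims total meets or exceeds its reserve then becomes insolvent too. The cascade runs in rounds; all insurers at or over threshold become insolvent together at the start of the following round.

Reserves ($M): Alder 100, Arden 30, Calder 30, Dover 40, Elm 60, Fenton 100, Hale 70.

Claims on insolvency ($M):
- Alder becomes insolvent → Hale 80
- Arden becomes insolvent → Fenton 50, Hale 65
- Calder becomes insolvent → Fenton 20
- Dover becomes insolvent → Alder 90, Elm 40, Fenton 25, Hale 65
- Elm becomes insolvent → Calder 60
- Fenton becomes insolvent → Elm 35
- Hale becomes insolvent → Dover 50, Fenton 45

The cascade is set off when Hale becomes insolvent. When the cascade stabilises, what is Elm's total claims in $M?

Round 1 — Hale becomes insolvent (initial).
  Dover: +50 → 50 ≥ 40
  Fenton: +45 → 45 < 100
Round 2 — Dover becomes insolvent.
  Alder: +90 → 90 < 100
  Elm: +40 → 40 < 60
  Fenton: +25 → 70 < 100
No further insolvencies.

40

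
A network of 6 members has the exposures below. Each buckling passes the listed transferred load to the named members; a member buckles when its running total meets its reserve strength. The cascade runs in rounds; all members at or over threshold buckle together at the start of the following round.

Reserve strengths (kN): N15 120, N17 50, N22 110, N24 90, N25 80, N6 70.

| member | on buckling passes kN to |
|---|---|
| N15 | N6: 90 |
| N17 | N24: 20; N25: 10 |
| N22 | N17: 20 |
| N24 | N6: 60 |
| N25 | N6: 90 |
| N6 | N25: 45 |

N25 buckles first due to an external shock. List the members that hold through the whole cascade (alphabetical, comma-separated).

Round 1 — N25 buckles (initial).
  N6: +90 → 90 ≥ 70
Round 2 — N6 buckles.
No further bucklings.

N15, N17, N22, N24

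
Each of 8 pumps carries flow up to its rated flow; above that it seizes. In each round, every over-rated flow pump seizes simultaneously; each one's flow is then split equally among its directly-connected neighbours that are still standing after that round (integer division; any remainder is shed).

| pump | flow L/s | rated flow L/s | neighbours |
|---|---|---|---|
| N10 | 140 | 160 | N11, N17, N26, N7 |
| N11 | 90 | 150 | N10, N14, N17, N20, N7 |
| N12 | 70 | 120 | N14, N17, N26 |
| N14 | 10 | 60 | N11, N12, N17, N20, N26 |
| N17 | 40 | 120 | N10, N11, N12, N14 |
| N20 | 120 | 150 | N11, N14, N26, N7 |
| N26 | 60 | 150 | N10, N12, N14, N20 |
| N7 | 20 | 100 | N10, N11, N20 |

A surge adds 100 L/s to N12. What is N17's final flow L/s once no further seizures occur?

Round 1 — N12 at 170 > 120. N12 seizes.
  N12 sheds 170 L/s to N14, N17, N26: 56 each (2 lost).
    N14: 10+56 = 66 > 60
    N17: 40+56 = 96 ≤ 120
    N26: 60+56 = 116 ≤ 150
Round 2 — N14 seizes.
  N14 sheds 66 L/s to N11, N17, N20, N26: 16 each (2 lost).
    N11: 90+16 = 106 ≤ 150
    N17: 96+16 = 112 ≤ 120
    N20: 120+16 = 136 ≤ 150
    N26: 116+16 = 132 ≤ 150
No further seizures.

112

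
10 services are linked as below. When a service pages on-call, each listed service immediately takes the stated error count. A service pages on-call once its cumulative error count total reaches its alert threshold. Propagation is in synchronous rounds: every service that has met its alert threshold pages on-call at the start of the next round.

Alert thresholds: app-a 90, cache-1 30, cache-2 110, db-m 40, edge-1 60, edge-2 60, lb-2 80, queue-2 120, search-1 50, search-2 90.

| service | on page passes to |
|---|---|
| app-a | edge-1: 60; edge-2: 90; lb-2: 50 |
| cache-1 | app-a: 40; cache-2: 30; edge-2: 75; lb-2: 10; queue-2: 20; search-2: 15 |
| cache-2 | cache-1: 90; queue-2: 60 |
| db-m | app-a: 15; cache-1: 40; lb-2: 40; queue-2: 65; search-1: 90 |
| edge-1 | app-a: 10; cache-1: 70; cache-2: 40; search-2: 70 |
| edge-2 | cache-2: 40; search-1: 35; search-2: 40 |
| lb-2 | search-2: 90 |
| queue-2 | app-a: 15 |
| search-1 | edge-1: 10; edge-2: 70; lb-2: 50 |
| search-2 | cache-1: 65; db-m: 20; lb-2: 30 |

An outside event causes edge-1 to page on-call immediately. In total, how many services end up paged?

5

Round 1 — edge-1 pages on-call (initial).
  app-a: +10 → 10 < 90
  cache-1: +70 → 70 ≥ 30
  cache-2: +40 → 40 < 110
  search-2: +70 → 70 < 90
Round 2 — cache-1 pages on-call.
  app-a: +40 → 50 < 90
  cache-2: +30 → 70 < 110
  edge-2: +75 → 75 ≥ 60
  lb-2: +10 → 10 < 80
  queue-2: +20 → 20 < 120
  search-2: +15 → 85 < 90
Round 3 — edge-2 pages on-call.
  cache-2: +40 → 110 ≥ 110
  search-1: +35 → 35 < 50
  search-2: +40 → 125 ≥ 90
Round 4 — cache-2, search-2 page on-call.
  db-m: +20 → 20 < 40
  lb-2: +30 → 40 < 80
  queue-2: +60 → 80 < 120
No further pages.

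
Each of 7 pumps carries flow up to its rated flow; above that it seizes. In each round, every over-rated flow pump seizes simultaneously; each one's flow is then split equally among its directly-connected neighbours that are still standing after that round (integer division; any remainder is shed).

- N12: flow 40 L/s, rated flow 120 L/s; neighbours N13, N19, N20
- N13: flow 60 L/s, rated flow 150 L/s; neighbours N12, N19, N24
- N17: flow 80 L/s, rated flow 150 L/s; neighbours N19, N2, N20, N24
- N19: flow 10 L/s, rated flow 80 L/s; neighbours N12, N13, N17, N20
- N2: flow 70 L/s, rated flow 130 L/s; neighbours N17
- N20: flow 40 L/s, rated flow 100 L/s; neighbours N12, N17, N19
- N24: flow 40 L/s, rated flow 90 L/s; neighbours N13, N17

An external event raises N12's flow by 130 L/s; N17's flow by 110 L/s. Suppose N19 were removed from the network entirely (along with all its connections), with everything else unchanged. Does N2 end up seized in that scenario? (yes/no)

With N19 removed:
Round 1 — N12 at 170 > 120; N17 at 190 > 150. N12, N17 seize.
  N12 sheds 170 L/s to N13, N20: 85 each.
    N13: 60+85 = 145 ≤ 150
    N20: 40+85 = 125 > 100
  N17 sheds 190 L/s to N2, N20, N24: 63 each (1 lost).
    N2: 70+63 = 133 > 130
    N20: 125+63 = 188 > 100
    N24: 40+63 = 103 > 90
Round 2 — N2, N20, N24 seize.
  N2 sheds 133 L/s: no online neighbours, lost.
  N20 sheds 188 L/s: no online neighbours, lost.
  N24 sheds 103 L/s to N13: 103 each.
    N13: 145+103 = 248 > 150
Round 3 — N13 seizes.
  N13 sheds 248 L/s: no online neighbours, lost.
No further seizures.

yes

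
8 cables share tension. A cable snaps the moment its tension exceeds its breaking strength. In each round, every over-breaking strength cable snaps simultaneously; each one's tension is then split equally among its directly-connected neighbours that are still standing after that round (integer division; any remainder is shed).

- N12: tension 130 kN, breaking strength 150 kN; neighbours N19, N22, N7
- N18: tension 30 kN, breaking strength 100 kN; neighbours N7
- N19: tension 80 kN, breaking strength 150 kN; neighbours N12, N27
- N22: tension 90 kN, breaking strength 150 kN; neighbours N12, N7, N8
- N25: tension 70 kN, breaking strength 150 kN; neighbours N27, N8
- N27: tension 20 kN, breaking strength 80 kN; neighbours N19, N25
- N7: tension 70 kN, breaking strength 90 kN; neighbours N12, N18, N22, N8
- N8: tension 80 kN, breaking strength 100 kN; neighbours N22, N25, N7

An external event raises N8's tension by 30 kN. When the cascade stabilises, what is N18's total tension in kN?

Round 1 — N8 at 110 > 100. N8 snaps.
  N8 sheds 110 kN to N22, N25, N7: 36 each (2 lost).
    N22: 90+36 = 126 ≤ 150
    N25: 70+36 = 106 ≤ 150
    N7: 70+36 = 106 > 90
Round 2 — N7 snaps.
  N7 sheds 106 kN to N12, N18, N22: 35 each (1 lost).
    N12: 130+35 = 165 > 150
    N18: 30+35 = 65 ≤ 100
    N22: 126+35 = 161 > 150
Round 3 — N12, N22 snap.
  N12 sheds 165 kN to N19: 165 each.
    N19: 80+165 = 245 > 150
  N22 sheds 161 kN: no online neighbours, lost.
Round 4 — N19 snaps.
  N19 sheds 245 kN to N27: 245 each.
    N27: 20+245 = 265 > 80
Round 5 — N27 snaps.
  N27 sheds 265 kN to N25: 265 each.
    N25: 106+265 = 371 > 150
Round 6 — N25 snaps.
  N25 sheds 371 kN: no online neighbours, lost.
No further breaks.

65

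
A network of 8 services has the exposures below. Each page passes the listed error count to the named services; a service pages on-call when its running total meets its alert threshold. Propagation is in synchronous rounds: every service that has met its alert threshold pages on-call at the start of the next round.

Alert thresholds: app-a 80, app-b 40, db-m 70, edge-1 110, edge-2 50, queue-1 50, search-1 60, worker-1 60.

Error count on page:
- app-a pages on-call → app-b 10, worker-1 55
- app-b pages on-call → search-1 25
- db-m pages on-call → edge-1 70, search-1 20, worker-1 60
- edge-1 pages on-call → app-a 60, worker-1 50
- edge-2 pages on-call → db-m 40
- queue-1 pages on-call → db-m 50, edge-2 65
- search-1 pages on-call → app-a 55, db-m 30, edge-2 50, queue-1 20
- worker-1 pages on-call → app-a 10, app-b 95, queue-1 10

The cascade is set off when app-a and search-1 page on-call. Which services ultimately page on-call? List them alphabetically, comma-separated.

app-a, app-b, db-m, edge-2, search-1, worker-1

Round 1 — app-a, search-1 page on-call (initial).
  app-b: +10 → 10 < 40
  db-m: +30 → 30 < 70
  edge-2: +50 → 50 ≥ 50
  queue-1: +20 → 20 < 50
  worker-1: +55 → 55 < 60
Round 2 — edge-2 pages on-call.
  db-m: +40 → 70 ≥ 70
Round 3 — db-m pages on-call.
  edge-1: +70 → 70 < 110
  worker-1: +60 → 115 ≥ 60
Round 4 — worker-1 pages on-call.
  app-b: +95 → 105 ≥ 40
  queue-1: +10 → 30 < 50
Round 5 — app-b pages on-call.
No further pages.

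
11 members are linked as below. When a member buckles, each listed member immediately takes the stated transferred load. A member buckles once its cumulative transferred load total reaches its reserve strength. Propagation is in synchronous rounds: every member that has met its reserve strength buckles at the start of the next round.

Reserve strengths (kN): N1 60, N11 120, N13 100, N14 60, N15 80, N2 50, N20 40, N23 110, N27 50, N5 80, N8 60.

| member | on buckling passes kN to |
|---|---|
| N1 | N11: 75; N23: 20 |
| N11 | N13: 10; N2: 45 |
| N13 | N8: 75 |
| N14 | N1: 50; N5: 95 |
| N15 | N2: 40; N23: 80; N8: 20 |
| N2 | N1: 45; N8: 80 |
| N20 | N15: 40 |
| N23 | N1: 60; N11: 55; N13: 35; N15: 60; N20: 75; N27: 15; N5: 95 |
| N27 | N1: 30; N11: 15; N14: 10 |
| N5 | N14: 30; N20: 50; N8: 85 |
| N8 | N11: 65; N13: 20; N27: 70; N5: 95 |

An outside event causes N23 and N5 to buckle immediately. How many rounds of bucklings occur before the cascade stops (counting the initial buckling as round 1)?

Round 1 — N23, N5 buckle (initial).
  N1: +60 → 60 ≥ 60
  N11: +55 → 55 < 120
  N13: +35 → 35 < 100
  N14: +30 → 30 < 60
  N15: +60 → 60 < 80
  N20: +75+50 → 125 ≥ 40
  N27: +15 → 15 < 50
  N8: +85 → 85 ≥ 60
Round 2 — N1, N20, N8 buckle.
  N11: +75+65 → 195 ≥ 120
  N13: +20 → 55 < 100
  N15: +40 → 100 ≥ 80
  N27: +70 → 85 ≥ 50
Round 3 — N11, N15, N27 buckle.
  N13: +10 → 65 < 100
  N14: +10 → 40 < 60
  N2: +45+40 → 85 ≥ 50
Round 4 — N2 buckles.
No further bucklings.

4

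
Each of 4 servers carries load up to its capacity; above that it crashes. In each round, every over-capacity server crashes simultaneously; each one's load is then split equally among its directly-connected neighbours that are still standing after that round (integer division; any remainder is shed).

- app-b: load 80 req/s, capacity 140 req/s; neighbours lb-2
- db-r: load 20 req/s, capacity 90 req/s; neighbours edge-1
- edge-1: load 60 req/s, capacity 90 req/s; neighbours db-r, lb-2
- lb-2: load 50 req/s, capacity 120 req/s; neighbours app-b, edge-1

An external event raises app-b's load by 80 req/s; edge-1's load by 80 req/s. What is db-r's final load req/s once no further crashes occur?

Round 1 — app-b at 160 > 140; edge-1 at 140 > 90. app-b, edge-1 crash.
  app-b sheds 160 req/s to lb-2: 160 each.
    lb-2: 50+160 = 210 > 120
  edge-1 sheds 140 req/s to db-r, lb-2: 70 each.
    db-r: 20+70 = 90 ≤ 90
    lb-2: 210+70 = 280 > 120
Round 2 — lb-2 crashes.
  lb-2 sheds 280 req/s: no online neighbours, lost.
No further crashes.

90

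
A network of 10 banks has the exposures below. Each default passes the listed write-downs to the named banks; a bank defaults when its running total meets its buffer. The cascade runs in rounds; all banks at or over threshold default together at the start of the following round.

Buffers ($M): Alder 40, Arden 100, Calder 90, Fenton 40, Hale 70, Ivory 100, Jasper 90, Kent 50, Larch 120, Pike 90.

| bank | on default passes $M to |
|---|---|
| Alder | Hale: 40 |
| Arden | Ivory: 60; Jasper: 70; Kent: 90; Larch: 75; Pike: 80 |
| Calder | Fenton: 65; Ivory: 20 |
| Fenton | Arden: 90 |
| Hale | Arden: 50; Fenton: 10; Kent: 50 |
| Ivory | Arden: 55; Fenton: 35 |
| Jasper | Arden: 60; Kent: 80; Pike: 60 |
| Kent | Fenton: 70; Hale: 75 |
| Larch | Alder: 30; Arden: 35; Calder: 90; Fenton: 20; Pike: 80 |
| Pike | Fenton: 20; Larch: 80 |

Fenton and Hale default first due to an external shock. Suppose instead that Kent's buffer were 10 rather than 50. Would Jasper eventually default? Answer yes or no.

With Kent's buffer at 10:
Round 1 — Fenton, Hale default (initial).
  Arden: +90+50 → 140 ≥ 100
  Kent: +50 → 50 ≥ 10
Round 2 — Arden, Kent default.
  Ivory: +60 → 60 < 100
  Jasper: +70 → 70 < 90
  Larch: +75 → 75 < 120
  Pike: +80 → 80 < 90
No further defaults.

no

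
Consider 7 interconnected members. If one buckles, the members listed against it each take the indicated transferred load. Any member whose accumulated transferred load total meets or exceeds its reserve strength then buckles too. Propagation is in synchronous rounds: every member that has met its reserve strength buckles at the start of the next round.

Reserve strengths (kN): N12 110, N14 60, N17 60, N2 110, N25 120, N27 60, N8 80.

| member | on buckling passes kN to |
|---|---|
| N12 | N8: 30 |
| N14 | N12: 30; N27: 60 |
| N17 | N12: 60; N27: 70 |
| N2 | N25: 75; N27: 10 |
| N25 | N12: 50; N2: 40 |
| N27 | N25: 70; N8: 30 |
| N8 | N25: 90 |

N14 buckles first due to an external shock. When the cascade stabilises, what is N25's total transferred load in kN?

70

Round 1 — N14 buckles (initial).
  N12: +30 → 30 < 110
  N27: +60 → 60 ≥ 60
Round 2 — N27 buckles.
  N25: +70 → 70 < 120
  N8: +30 → 30 < 80
No further bucklings.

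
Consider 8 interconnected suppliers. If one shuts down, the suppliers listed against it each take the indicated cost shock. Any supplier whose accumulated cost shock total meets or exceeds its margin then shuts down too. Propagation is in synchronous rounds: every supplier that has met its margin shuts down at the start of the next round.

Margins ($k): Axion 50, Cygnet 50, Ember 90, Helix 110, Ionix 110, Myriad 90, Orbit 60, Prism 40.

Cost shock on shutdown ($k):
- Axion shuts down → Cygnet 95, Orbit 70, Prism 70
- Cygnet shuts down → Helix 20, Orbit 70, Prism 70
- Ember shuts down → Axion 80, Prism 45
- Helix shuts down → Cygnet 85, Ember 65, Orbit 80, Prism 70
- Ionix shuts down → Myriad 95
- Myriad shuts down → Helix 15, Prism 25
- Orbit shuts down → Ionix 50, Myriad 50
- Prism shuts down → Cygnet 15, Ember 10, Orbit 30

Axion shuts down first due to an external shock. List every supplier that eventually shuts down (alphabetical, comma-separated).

Axion, Cygnet, Orbit, Prism

Round 1 — Axion shuts down (initial).
  Cygnet: +95 → 95 ≥ 50
  Orbit: +70 → 70 ≥ 60
  Prism: +70 → 70 ≥ 40
Round 2 — Cygnet, Orbit, Prism shut down.
  Ember: +10 → 10 < 90
  Helix: +20 → 20 < 110
  Ionix: +50 → 50 < 110
  Myriad: +50 → 50 < 90
No further shutdowns.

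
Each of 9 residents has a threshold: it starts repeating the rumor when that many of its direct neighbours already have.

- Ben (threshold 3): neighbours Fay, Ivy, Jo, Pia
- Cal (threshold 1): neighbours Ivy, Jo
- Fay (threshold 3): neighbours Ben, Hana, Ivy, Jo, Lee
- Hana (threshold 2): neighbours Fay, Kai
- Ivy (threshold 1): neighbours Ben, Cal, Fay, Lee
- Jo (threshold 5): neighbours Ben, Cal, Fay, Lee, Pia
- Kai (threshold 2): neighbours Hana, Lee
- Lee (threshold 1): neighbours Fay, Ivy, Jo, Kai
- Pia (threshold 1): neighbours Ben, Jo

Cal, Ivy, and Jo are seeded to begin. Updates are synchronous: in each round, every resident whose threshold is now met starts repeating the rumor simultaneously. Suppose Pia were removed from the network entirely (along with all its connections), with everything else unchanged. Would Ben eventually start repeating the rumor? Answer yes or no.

With Pia removed:
Round 1 — Cal, Ivy, Jo start repeating the rumor (initial).
Round 2 — checking thresholds:
  Ben: 2 of 3 neighbours < 3, holds.
  Fay: 2 of 5 neighbours < 3, holds.
  Lee: 2 of 4 neighbours ≥ 1, starts repeating the rumor.
Round 3 — checking thresholds:
  Ben: 2 of 3 neighbours < 3, holds.
  Fay: 3 of 5 neighbours ≥ 3, starts repeating the rumor.
  Kai: 1 of 2 neighbours < 2, holds.
Round 4 — checking thresholds:
  Ben: 3 of 3 neighbours ≥ 3, starts repeating the rumor.
  Hana: 1 of 2 neighbours < 2, holds.
  Kai: 1 of 2 neighbours < 2, holds.
Round 5 — no new spreads; cascade stops.

yes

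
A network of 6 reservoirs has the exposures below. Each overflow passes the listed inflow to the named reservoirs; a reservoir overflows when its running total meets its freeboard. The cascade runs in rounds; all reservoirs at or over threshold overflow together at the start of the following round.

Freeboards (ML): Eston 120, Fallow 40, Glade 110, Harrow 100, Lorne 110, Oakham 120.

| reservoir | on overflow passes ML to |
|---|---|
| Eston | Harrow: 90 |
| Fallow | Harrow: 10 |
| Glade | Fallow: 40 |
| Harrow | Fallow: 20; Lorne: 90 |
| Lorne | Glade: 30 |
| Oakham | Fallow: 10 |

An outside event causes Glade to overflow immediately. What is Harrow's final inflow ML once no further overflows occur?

10

Round 1 — Glade overflows (initial).
  Fallow: +40 → 40 ≥ 40
Round 2 — Fallow overflows.
  Harrow: +10 → 10 < 100
No further overflows.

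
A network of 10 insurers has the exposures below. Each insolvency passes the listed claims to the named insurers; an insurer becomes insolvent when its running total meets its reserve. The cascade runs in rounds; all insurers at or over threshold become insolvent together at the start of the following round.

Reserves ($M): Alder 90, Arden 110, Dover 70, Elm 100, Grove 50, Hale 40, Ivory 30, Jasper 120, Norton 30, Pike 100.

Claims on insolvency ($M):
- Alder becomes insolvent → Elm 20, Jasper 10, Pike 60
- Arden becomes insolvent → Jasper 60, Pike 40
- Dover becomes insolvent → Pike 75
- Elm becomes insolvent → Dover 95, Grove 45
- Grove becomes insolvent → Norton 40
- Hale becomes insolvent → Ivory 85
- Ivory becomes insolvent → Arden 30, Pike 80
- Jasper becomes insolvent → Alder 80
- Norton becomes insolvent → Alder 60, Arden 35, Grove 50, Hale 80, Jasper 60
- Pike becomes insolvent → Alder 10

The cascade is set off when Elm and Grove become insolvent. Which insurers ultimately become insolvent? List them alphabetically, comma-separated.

Round 1 — Elm, Grove become insolvent (initial).
  Dover: +95 → 95 ≥ 70
  Norton: +40 → 40 ≥ 30
Round 2 — Dover, Norton become insolvent.
  Alder: +60 → 60 < 90
  Arden: +35 → 35 < 110
  Hale: +80 → 80 ≥ 40
  Jasper: +60 → 60 < 120
  Pike: +75 → 75 < 100
Round 3 — Hale becomes insolvent.
  Ivory: +85 → 85 ≥ 30
Round 4 — Ivory becomes insolvent.
  Arden: +30 → 65 < 110
  Pike: +80 → 155 ≥ 100
Round 5 — Pike becomes insolvent.
  Alder: +10 → 70 < 90
No further insolvencies.

Dover, Elm, Grove, Hale, Ivory, Norton, Pike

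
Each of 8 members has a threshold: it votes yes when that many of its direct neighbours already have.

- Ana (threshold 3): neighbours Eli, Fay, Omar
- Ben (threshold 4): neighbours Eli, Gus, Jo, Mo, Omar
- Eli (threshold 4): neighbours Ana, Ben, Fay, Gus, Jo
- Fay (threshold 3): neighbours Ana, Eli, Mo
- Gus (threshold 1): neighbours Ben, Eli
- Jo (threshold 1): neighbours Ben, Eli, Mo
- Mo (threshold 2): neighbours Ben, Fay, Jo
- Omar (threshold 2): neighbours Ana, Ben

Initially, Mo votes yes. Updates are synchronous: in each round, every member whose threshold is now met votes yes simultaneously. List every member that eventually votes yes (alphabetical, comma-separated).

Jo, Mo

Round 1 — Mo votes yes (initial).
Round 2 — checking thresholds:
  Ben: 1 of 5 neighbours < 4, not yet.
  Fay: 1 of 3 neighbours < 3, not yet.
  Jo: 1 of 3 neighbours ≥ 1, votes yes.
Round 3 — no new yes votes; cascade stops.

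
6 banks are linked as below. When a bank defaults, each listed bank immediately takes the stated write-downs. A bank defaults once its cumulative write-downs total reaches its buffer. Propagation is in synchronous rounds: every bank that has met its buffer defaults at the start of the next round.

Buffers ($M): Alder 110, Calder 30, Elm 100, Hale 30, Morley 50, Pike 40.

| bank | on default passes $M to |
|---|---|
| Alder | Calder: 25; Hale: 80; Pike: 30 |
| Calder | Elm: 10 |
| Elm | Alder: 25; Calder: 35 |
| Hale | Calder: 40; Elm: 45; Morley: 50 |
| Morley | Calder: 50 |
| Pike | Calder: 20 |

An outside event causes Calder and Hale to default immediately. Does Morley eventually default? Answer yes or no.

yes

Round 1 — Calder, Hale default (initial).
  Elm: +10+45 → 55 < 100
  Morley: +50 → 50 ≥ 50
Round 2 — Morley defaults.
No further defaults.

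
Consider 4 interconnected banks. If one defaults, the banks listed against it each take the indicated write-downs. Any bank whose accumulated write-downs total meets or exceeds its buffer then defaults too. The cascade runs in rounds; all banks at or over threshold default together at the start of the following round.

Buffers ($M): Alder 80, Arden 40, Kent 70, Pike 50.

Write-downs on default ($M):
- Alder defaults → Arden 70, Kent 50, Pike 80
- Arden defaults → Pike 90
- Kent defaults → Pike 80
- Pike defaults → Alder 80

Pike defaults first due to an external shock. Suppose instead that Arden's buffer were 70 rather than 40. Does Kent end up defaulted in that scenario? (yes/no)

With Arden's buffer at 70:
Round 1 — Pike defaults (initial).
  Alder: +80 → 80 ≥ 80
Round 2 — Alder defaults.
  Arden: +70 → 70 ≥ 70
  Kent: +50 → 50 < 70
Round 3 — Arden defaults.
No further defaults.

no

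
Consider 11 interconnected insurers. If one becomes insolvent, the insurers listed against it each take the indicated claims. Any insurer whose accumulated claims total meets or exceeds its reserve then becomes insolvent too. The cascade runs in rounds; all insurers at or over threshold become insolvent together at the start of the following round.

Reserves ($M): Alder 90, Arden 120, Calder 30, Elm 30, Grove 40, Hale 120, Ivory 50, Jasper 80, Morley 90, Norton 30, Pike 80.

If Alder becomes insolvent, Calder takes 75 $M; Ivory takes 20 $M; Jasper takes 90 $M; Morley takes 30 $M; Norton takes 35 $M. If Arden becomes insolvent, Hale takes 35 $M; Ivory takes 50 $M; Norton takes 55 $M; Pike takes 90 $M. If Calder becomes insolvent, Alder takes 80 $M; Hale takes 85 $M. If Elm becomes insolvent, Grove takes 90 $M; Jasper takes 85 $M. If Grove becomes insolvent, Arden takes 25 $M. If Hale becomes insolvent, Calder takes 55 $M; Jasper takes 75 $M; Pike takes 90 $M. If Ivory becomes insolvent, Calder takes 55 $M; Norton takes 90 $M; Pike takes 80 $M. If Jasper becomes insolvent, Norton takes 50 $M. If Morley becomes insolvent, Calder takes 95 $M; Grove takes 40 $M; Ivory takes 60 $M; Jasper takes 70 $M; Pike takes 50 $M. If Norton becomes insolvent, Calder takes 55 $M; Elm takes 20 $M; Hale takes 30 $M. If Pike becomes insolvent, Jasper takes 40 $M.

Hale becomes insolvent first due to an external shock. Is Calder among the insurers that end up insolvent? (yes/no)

Round 1 — Hale becomes insolvent (initial).
  Calder: +55 → 55 ≥ 30
  Jasper: +75 → 75 < 80
  Pike: +90 → 90 ≥ 80
Round 2 — Calder, Pike become insolvent.
  Alder: +80 → 80 < 90
  Jasper: +40 → 115 ≥ 80
Round 3 — Jasper becomes insolvent.
  Norton: +50 → 50 ≥ 30
Round 4 — Norton becomes insolvent.
  Elm: +20 → 20 < 30
No further insolvencies.

yes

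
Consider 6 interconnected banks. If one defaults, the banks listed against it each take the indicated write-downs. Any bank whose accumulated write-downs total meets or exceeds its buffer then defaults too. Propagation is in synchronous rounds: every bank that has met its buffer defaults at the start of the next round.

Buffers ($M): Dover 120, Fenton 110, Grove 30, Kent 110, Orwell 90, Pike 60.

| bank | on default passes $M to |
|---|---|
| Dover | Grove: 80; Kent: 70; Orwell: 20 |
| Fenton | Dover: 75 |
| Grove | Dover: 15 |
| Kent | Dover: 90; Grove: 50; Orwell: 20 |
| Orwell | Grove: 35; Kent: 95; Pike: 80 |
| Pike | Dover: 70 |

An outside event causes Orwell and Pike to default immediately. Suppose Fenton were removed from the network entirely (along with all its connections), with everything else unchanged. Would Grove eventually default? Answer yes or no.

With Fenton removed:
Round 1 — Orwell, Pike default (initial).
  Dover: +70 → 70 < 120
  Grove: +35 → 35 ≥ 30
  Kent: +95 → 95 < 110
Round 2 — Grove defaults.
  Dover: +15 → 85 < 120
No further defaults.

yes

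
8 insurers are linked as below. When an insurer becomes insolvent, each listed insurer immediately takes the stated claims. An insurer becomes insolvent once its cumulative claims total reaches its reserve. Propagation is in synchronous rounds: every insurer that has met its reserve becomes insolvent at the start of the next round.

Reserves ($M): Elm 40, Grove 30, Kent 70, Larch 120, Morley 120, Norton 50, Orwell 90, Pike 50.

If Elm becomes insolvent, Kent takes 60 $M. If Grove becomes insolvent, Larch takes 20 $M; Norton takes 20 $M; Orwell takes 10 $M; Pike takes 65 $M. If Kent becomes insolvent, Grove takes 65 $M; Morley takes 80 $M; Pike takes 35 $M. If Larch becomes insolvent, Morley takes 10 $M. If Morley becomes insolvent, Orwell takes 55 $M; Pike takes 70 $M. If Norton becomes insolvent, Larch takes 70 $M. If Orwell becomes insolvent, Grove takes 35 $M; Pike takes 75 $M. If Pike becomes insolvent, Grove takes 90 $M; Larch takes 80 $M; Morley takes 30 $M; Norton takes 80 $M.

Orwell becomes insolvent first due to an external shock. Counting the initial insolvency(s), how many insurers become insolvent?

Round 1 — Orwell becomes insolvent (initial).
  Grove: +35 → 35 ≥ 30
  Pike: +75 → 75 ≥ 50
Round 2 — Grove, Pike become insolvent.
  Larch: +20+80 → 100 < 120
  Morley: +30 → 30 < 120
  Norton: +20+80 → 100 ≥ 50
Round 3 — Norton becomes insolvent.
  Larch: +70 → 170 ≥ 120
Round 4 — Larch becomes insolvent.
  Morley: +10 → 40 < 120
No further insolvencies.

5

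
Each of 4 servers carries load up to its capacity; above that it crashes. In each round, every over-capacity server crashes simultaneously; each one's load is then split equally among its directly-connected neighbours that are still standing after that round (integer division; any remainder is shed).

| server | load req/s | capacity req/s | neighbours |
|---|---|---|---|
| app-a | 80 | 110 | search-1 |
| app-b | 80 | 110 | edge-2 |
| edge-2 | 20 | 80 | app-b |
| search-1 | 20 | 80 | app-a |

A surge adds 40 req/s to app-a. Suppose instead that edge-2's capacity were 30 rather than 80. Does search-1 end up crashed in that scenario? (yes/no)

yes

With edge-2's capacity at 30:
Round 1 — app-a at 120 > 110. app-a crashes.
  app-a sheds 120 req/s to search-1: 120 each.
    search-1: 20+120 = 140 > 80
Round 2 — search-1 crashes.
  search-1 sheds 140 req/s: no online neighbours, lost.
No further crashes.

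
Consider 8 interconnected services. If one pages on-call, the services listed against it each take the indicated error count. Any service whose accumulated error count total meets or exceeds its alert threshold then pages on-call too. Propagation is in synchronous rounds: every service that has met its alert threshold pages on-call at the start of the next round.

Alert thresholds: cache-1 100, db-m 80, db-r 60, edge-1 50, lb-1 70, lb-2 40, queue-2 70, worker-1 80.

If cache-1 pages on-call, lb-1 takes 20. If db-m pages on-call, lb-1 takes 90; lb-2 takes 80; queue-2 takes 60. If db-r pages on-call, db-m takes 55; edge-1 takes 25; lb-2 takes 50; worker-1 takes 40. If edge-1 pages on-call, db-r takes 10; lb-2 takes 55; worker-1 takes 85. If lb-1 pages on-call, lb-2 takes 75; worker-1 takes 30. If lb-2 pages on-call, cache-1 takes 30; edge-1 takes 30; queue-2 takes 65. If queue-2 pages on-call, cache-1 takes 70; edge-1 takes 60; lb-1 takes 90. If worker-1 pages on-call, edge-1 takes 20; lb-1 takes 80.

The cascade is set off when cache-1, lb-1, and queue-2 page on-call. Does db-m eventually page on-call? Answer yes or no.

no

Round 1 — cache-1, lb-1, queue-2 page on-call (initial).
  edge-1: +60 → 60 ≥ 50
  lb-2: +75 → 75 ≥ 40
  worker-1: +30 → 30 < 80
Round 2 — edge-1, lb-2 page on-call.
  db-r: +10 → 10 < 60
  worker-1: +85 → 115 ≥ 80
Round 3 — worker-1 pages on-call.
No further pages.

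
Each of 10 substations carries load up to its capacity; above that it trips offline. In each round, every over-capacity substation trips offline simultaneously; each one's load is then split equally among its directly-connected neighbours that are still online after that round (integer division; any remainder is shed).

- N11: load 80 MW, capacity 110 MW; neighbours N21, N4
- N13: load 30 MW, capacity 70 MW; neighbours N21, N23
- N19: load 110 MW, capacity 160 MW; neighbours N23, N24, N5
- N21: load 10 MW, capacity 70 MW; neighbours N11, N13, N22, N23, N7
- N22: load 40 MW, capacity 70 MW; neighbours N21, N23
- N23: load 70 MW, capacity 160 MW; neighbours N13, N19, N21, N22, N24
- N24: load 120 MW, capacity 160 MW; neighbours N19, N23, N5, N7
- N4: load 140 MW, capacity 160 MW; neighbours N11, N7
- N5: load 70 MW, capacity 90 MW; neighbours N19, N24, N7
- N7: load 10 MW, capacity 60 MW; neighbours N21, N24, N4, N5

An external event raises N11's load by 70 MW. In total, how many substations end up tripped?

10

Round 1 — N11 at 150 > 110. N11 trips offline.
  N11 sheds 150 MW to N21, N4: 75 each.
    N21: 10+75 = 85 > 70
    N4: 140+75 = 215 > 160
Round 2 — N21, N4 trip offline.
  N21 sheds 85 MW to N13, N22, N23, N7: 21 each (1 lost).
    N13: 30+21 = 51 ≤ 70
    N22: 40+21 = 61 ≤ 70
    N23: 70+21 = 91 ≤ 160
    N7: 10+21 = 31 ≤ 60
  N4 sheds 215 MW to N7: 215 each.
    N7: 31+215 = 246 > 60
Round 3 — N7 trips offline.
  N7 sheds 246 MW to N24, N5: 123 each.
    N24: 120+123 = 243 > 160
    N5: 70+123 = 193 > 90
Round 4 — N24, N5 trip offline.
  N24 sheds 243 MW to N19, N23: 121 each (1 lost).
    N19: 110+121 = 231 > 160
    N23: 91+121 = 212 > 160
  N5 sheds 193 MW to N19: 193 each.
    N19: 231+193 = 424 > 160
Round 5 — N19, N23 trip offline.
  N19 sheds 424 MW: no online neighbours, lost.
  N23 sheds 212 MW to N13, N22: 106 each.
    N13: 51+106 = 157 > 70
    N22: 61+106 = 167 > 70
Round 6 — N13, N22 trip offline.
  N13 sheds 157 MW: no online neighbours, lost.
  N22 sheds 167 MW: no online neighbours, lost.
No further trips.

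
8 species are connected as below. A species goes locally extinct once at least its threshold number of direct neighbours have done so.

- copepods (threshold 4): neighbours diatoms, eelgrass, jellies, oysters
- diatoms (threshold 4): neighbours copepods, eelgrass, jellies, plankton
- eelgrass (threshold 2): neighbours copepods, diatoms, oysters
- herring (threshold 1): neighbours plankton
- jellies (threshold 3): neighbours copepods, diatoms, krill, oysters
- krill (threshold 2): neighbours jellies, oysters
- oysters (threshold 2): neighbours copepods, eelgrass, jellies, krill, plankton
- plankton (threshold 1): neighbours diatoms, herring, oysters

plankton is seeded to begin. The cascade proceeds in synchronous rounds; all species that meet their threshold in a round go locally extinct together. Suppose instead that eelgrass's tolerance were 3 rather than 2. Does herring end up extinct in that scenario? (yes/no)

With eelgrass's tolerance at 3:
Round 1 — plankton goes locally extinct (initial).
Round 2 — checking thresholds:
  diatoms: 1 of 4 neighbours < 4, below threshold.
  herring: 1 of 1 neighbours ≥ 1, goes locally extinct.
  oysters: 1 of 5 neighbours < 2, below threshold.
Round 3 — no new extinctions; cascade stops.

yes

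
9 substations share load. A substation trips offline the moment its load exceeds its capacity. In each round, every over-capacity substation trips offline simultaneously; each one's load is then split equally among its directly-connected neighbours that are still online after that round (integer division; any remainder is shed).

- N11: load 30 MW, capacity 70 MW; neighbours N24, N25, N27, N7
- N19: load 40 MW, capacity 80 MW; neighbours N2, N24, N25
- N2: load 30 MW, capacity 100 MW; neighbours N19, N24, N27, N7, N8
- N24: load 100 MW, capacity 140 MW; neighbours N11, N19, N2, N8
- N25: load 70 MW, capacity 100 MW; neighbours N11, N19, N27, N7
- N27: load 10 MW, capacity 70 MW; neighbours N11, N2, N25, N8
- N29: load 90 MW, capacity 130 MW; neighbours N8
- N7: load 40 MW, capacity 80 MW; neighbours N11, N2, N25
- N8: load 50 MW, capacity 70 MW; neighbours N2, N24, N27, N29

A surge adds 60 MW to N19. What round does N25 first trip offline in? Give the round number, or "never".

Round 1 — N19 at 100 > 80. N19 trips offline.
  N19 sheds 100 MW to N2, N24, N25: 33 each (1 lost).
    N2: 30+33 = 63 ≤ 100
    N24: 100+33 = 133 ≤ 140
    N25: 70+33 = 103 > 100
Round 2 — N25 trips offline.
  N25 sheds 103 MW to N11, N27, N7: 34 each (1 lost).
    N11: 30+34 = 64 ≤ 70
    N27: 10+34 = 44 ≤ 70
    N7: 40+34 = 74 ≤ 80
No further trips.

2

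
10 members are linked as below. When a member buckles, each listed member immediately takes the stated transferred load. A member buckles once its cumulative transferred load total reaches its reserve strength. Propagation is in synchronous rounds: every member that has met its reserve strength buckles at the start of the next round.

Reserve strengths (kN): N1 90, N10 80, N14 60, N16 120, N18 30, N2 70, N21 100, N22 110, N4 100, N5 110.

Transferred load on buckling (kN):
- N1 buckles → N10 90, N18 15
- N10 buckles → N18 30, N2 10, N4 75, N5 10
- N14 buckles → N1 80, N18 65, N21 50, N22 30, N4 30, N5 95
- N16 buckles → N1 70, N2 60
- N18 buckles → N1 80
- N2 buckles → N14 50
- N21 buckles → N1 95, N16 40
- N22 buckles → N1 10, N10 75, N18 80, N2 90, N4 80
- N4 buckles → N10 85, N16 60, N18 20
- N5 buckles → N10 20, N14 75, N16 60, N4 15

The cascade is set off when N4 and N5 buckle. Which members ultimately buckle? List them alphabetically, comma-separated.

N1, N10, N14, N16, N18, N2, N4, N5

Round 1 — N4, N5 buckle (initial).
  N10: +85+20 → 105 ≥ 80
  N14: +75 → 75 ≥ 60
  N16: +60+60 → 120 ≥ 120
  N18: +20 → 20 < 30
Round 2 — N10, N14, N16 buckle.
  N1: +80+70 → 150 ≥ 90
  N18: +30+65 → 115 ≥ 30
  N2: +10+60 → 70 ≥ 70
  N21: +50 → 50 < 100
  N22: +30 → 30 < 110
Round 3 — N1, N18, N2 buckle.
No further bucklings.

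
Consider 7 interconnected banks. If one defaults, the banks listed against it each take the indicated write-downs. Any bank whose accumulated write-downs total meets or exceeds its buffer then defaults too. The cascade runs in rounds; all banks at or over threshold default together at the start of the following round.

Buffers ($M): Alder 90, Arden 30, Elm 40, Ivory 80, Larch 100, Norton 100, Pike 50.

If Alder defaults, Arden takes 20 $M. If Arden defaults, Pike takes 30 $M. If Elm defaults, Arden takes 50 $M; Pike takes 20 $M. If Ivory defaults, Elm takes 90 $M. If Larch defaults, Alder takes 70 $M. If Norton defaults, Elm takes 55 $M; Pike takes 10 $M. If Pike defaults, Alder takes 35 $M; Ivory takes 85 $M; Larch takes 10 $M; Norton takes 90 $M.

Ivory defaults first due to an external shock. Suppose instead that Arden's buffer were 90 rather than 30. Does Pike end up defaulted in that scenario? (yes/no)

no

With Arden's buffer at 90:
Round 1 — Ivory defaults (initial).
  Elm: +90 → 90 ≥ 40
Round 2 — Elm defaults.
  Arden: +50 → 50 < 90
  Pike: +20 → 20 < 50
No further defaults.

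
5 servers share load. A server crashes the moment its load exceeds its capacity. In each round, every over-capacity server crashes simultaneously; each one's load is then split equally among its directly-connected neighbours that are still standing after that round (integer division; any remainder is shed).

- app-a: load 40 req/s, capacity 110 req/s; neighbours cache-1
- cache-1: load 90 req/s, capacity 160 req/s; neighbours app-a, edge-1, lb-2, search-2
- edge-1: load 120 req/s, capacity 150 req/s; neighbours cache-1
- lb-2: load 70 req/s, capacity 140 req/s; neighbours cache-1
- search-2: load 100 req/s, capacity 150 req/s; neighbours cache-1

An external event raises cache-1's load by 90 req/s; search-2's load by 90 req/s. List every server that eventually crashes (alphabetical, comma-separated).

cache-1, edge-1, search-2

Round 1 — cache-1 at 180 > 160; search-2 at 190 > 150. cache-1, search-2 crash.
  cache-1 sheds 180 req/s to app-a, edge-1, lb-2: 60 each.
    app-a: 40+60 = 100 ≤ 110
    edge-1: 120+60 = 180 > 150
    lb-2: 70+60 = 130 ≤ 140
  search-2 sheds 190 req/s: no online neighbours, lost.
Round 2 — edge-1 crashes.
  edge-1 sheds 180 req/s: no online neighbours, lost.
No further crashes.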